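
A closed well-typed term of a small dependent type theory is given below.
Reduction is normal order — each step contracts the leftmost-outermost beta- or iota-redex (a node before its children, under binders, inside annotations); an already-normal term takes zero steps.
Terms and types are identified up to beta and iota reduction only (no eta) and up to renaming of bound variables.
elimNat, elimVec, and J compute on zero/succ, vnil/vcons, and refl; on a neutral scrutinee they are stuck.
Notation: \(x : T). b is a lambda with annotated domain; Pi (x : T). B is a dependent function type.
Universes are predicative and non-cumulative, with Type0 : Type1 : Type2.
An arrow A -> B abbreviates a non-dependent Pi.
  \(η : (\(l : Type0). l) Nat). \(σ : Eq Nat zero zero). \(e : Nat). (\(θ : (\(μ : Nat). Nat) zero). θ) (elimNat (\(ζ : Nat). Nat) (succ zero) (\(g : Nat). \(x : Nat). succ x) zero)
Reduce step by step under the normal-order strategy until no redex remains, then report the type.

reduction (normal order):
  \(η : (\(l : Type0). l) Nat). \(σ : Eq Nat zero zero). \(e : Nat). (\(θ : (\(μ : Nat). Nat) zero). θ) (elimNat (\(ζ : Nat). Nat) (succ zero) (\(g : Nat). \(x : Nat). succ x) zero)
  ~> \(η : Nat). \(l : Eq Nat zero zero). \(σ : Nat). (\(e : (\(θ : Nat). Nat) zero). e) (elimNat (\(μ : Nat). Nat) (succ zero) (\(ζ : Nat). \(g : Nat). succ g) zero)
  ~> \(η : Nat). \(l : Eq Nat zero zero). \(σ : Nat). elimNat (\(e : Nat). Nat) (succ zero) (\(θ : Nat). \(μ : Nat). succ μ) zero
  ~> \(η : Nat). \(l : Eq Nat zero zero). \(σ : Nat). succ zero
type:
  Nat -> Eq Nat zero zero -> Nat -> Nat


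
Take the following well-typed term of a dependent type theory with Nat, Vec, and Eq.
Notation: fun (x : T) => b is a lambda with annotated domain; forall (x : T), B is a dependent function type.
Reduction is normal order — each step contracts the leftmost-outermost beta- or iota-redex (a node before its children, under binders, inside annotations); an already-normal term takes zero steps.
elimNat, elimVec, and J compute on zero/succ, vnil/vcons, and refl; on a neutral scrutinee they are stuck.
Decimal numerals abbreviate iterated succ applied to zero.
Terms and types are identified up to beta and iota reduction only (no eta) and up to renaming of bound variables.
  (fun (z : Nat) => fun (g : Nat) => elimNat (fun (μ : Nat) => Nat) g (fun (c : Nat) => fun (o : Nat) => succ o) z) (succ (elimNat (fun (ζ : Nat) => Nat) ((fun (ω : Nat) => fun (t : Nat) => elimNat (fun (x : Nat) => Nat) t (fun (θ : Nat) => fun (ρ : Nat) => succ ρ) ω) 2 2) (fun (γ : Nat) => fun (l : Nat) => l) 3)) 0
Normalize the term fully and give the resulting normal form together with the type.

normal form:
  5
the term's type:
  Nat
observation: reduction starts at a beta-redex, and 37 normal-order steps reach the normal form.


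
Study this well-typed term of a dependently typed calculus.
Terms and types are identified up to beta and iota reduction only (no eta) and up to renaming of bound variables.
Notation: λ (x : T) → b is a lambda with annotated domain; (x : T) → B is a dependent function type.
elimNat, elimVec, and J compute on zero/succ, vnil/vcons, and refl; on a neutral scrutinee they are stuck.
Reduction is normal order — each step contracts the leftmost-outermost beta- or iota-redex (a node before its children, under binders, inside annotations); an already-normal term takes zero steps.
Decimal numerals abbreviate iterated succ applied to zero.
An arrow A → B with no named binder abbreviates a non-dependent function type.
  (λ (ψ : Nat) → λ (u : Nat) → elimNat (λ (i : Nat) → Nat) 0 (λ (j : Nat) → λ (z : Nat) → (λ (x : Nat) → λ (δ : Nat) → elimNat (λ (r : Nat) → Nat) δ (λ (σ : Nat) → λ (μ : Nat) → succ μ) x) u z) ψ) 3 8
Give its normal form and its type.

resulting normal form:
  24
inferred type:
  Nat
observation: 93 normal-order steps normalize the term, beginning with a beta-redex.


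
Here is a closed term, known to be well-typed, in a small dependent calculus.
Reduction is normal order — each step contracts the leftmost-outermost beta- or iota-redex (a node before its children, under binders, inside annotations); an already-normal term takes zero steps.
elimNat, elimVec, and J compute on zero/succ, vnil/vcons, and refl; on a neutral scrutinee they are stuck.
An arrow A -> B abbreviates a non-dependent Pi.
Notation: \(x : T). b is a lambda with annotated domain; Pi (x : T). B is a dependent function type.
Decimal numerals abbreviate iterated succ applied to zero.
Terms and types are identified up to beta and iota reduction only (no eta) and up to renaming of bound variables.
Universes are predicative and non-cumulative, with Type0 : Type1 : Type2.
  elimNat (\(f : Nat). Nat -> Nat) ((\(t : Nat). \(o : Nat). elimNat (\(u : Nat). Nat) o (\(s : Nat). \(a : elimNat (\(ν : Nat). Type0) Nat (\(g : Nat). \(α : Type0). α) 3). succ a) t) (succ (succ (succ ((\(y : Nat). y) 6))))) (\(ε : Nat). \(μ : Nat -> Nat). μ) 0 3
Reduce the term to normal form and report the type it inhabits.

normal form:
  12
type:
  Nat
observation: the term reaches its normal form after 42 normal-order steps.


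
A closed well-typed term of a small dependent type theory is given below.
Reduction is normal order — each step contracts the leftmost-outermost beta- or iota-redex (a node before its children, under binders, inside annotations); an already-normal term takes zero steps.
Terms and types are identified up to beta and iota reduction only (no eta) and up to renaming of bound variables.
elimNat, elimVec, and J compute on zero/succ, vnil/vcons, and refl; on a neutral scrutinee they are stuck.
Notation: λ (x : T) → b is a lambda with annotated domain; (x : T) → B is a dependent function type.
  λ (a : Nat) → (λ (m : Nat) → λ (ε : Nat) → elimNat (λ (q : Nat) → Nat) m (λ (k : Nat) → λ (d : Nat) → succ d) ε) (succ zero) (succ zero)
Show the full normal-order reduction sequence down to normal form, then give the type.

reduction (normal order):
  λ (a : Nat) → (λ (m : Nat) → λ (ε : Nat) → elimNat (λ (q : Nat) → Nat) m (λ (k : Nat) → λ (d : Nat) → succ d) ε) (succ zero) (succ zero)
  ~> λ (a : Nat) → (λ (m : Nat) → elimNat (λ (ε : Nat) → Nat) (succ zero) (λ (q : Nat) → λ (k : Nat) → succ k) m) (succ zero)
  ~> λ (a : Nat) → elimNat (λ (m : Nat) → Nat) (succ zero) (λ (ε : Nat) → λ (q : Nat) → succ q) (succ zero)
  ~> λ (a : Nat) → (λ (m : Nat) → λ (ε : Nat) → succ ε) zero (elimNat (λ (q : Nat) → Nat) (succ zero) (λ (k : Nat) → λ (d : Nat) → succ d) zero)
  ~> λ (a : Nat) → (λ (m : Nat) → succ m) (elimNat (λ (ε : Nat) → Nat) (succ zero) (λ (q : Nat) → λ (k : Nat) → succ k) zero)
  ~> λ (a : Nat) → succ (elimNat (λ (m : Nat) → Nat) (succ zero) (λ (ε : Nat) → λ (q : Nat) → succ q) zero)
  ~> λ (a : Nat) → succ (succ zero)
the term's type:
  (a : Nat) → Nat


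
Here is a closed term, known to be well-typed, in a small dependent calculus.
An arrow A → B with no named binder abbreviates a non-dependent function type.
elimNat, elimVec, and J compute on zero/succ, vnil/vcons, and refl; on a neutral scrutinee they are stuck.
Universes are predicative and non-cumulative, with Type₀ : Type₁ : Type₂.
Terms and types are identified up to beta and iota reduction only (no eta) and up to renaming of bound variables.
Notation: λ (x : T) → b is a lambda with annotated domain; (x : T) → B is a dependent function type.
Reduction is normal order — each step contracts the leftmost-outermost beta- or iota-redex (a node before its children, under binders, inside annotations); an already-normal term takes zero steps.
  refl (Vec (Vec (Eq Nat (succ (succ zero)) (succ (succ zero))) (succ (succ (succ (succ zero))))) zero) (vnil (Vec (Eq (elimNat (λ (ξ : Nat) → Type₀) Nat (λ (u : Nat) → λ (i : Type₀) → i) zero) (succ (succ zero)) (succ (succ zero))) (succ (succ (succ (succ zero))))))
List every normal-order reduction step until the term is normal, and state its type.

normal-order reduction:
  refl (Vec (Vec (Eq Nat (succ (succ zero)) (succ (succ zero))) (succ (succ (succ (succ zero))))) zero) (vnil (Vec (Eq (elimNat (λ (ξ : Nat) → Type₀) Nat (λ (u : Nat) → λ (i : Type₀) → i) zero) (succ (succ zero)) (succ (succ zero))) (succ (succ (succ (succ zero))))))
  ~> refl (Vec (Vec (Eq Nat (succ (succ zero)) (succ (succ zero))) (succ (succ (succ (succ zero))))) zero) (vnil (Vec (Eq Nat (succ (succ zero)) (succ (succ zero))) (succ (succ (succ (succ zero))))))
the term's type:
  Eq (Vec (Vec (Eq Nat (succ (succ zero)) (succ (succ zero))) (succ (succ (succ (succ zero))))) zero) (vnil (Vec (Eq Nat (succ (succ zero)) (succ (succ zero))) (succ (succ (succ (succ zero)))))) (vnil (Vec (Eq Nat (succ (succ zero)) (succ (succ zero))) (succ (succ (succ (succ zero))))))


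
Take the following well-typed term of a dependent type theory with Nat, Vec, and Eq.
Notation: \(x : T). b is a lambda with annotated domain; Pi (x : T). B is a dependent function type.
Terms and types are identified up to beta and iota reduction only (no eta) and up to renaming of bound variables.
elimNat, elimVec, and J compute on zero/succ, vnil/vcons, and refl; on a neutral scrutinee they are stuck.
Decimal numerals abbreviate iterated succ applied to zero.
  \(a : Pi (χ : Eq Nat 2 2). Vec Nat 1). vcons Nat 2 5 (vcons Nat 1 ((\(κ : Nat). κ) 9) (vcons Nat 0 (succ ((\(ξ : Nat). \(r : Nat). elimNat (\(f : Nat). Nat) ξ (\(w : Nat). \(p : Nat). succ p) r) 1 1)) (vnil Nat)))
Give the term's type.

type:
  Pi (a : Pi (χ : Eq Nat 2 2). Vec Nat 1). Vec Nat 3


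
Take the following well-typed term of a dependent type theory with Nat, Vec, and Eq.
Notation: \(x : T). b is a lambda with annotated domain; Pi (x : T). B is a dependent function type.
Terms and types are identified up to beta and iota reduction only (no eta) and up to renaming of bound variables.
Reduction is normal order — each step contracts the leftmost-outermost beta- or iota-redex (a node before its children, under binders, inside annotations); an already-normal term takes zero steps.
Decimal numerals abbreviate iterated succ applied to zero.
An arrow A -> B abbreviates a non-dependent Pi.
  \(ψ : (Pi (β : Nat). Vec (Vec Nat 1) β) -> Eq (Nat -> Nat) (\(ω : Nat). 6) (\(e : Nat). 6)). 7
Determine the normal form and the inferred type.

normal form:
  \(ψ : (Pi (β : Nat). Vec (Vec Nat 1) β) -> Eq (Nat -> Nat) (\(ω : Nat). 6) (\(e : Nat). 6)). 7
the term's type:
  ((Pi (ψ : Nat). Vec (Vec Nat 1) ψ) -> Eq (Nat -> Nat) (\(β : Nat). 6) (\(ω : Nat). 6)) -> Nat


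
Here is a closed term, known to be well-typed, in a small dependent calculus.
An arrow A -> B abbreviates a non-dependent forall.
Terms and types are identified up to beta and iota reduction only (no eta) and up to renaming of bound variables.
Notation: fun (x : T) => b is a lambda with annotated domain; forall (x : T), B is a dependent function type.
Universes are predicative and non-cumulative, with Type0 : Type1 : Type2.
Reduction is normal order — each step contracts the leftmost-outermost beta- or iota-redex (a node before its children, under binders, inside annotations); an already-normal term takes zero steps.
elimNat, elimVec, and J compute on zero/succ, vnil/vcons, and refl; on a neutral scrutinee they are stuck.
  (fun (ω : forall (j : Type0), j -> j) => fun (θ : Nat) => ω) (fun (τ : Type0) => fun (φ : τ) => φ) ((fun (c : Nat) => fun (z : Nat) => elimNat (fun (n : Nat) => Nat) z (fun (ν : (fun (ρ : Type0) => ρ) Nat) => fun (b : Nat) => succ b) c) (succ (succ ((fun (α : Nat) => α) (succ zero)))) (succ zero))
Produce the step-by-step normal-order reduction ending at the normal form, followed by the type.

normal-order reduction sequence:
  (fun (ω : forall (j : Type0), j -> j) => fun (θ : Nat) => ω) (fun (τ : Type0) => fun (φ : τ) => φ) ((fun (c : Nat) => fun (z : Nat) => elimNat (fun (n : Nat) => Nat) z (fun (ν : (fun (ρ : Type0) => ρ) Nat) => fun (b : Nat) => succ b) c) (succ (succ ((fun (α : Nat) => α) (succ zero)))) (succ zero))
  ~> (fun (ω : Nat) => fun (j : Type0) => fun (θ : j) => θ) ((fun (τ : Nat) => fun (φ : Nat) => elimNat (fun (c : Nat) => Nat) φ (fun (z : (fun (n : Type0) => n) Nat) => fun (ν : Nat) => succ ν) τ) (succ (succ ((fun (ρ : Nat) => ρ) (succ zero)))) (succ zero))
  ~> fun (ω : Type0) => fun (j : ω) => j
the term's type:
  forall (ω : Type0), ω -> ω


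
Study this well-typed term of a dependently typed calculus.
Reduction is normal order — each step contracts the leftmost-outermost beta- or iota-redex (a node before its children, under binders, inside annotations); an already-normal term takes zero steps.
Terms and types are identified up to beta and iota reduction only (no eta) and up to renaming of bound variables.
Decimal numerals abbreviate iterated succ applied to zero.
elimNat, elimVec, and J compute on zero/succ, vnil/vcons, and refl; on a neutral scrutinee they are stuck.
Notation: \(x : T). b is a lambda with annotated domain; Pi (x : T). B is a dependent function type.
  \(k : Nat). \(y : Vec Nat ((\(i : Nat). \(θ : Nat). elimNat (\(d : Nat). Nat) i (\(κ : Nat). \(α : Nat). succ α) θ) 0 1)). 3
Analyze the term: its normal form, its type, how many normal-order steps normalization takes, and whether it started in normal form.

normal form:
  \(k : Nat). \(y : Vec Nat 1). 3
the term's type:
  Pi (k : Nat). Pi (y : Vec Nat 1). Nat
normal-order step count: 6
started in normal form: no
first redex: a beta-redex


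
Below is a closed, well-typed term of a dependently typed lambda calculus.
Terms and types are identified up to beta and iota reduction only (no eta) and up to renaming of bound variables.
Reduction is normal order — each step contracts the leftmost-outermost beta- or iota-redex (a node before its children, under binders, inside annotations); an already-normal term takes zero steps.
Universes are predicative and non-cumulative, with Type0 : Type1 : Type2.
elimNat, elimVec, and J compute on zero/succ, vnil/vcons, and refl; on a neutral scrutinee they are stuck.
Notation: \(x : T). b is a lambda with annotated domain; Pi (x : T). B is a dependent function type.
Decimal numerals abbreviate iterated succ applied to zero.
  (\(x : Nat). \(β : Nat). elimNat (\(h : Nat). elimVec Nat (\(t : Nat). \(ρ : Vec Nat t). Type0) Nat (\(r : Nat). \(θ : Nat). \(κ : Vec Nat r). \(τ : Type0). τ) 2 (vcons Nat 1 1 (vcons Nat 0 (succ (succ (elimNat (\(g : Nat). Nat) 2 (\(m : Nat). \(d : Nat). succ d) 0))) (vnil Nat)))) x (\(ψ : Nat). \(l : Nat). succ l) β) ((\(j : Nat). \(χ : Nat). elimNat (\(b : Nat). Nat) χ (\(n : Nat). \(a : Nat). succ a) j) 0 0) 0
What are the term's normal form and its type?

resulting normal form:
  0
type:
  Nat
observation: normalization takes exactly 6 steps under the normal-order strategy.


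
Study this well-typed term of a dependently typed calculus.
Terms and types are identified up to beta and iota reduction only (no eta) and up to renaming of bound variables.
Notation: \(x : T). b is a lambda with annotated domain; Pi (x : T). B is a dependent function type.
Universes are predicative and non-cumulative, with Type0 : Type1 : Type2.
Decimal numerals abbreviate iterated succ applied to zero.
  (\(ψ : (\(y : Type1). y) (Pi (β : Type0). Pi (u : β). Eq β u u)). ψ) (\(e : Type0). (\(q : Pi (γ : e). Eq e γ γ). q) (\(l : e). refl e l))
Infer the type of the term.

the term's type:
  Pi (ψ : Type0). Pi (y : ψ). Eq ψ y y


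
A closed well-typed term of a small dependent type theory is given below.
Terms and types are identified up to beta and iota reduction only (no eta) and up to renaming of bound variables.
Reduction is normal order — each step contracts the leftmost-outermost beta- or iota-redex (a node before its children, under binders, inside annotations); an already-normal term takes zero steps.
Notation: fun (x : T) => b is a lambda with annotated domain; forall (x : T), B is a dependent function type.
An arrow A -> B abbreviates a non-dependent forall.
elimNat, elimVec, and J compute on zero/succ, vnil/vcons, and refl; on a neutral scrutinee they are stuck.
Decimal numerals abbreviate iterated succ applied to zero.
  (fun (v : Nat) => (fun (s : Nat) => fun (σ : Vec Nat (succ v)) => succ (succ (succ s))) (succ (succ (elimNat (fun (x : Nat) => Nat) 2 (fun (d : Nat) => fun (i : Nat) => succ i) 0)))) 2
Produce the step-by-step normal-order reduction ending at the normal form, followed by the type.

normal-order reduction sequence:
  (fun (v : Nat) => (fun (s : Nat) => fun (σ : Vec Nat (succ v)) => succ (succ (succ s))) (succ (succ (elimNat (fun (x : Nat) => Nat) 2 (fun (d : Nat) => fun (i : Nat) => succ i) 0)))) 2
  ~> (fun (v : Nat) => fun (s : Vec Nat 3) => succ (succ (succ v))) (succ (succ (elimNat (fun (σ : Nat) => Nat) 2 (fun (x : Nat) => fun (d : Nat) => succ d) 0)))
  ~> fun (v : Vec Nat 3) => succ (succ (succ (succ (succ (elimNat (fun (s : Nat) => Nat) 2 (fun (σ : Nat) => fun (x : Nat) => succ x) 0)))))
  ~> fun (v : Vec Nat 3) => 7
the term's type:
  Vec Nat 3 -> Nat


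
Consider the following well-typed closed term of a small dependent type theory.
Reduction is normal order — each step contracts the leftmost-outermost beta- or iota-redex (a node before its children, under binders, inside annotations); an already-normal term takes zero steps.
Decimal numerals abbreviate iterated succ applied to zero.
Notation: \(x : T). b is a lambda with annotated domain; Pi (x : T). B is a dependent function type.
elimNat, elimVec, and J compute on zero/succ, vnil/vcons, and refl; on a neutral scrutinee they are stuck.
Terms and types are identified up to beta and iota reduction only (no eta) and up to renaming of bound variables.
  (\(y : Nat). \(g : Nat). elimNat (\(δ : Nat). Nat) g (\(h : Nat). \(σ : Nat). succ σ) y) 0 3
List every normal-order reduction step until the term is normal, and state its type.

reduction (normal order):
  (\(y : Nat). \(g : Nat). elimNat (\(δ : Nat). Nat) g (\(h : Nat). \(σ : Nat). succ σ) y) 0 3
  ~> (\(y : Nat). elimNat (\(g : Nat). Nat) y (\(δ : Nat). \(h : Nat). succ h) 0) 3
  ~> elimNat (\(y : Nat). Nat) 3 (\(g : Nat). \(δ : Nat). succ δ) 0
  ~> 3
the term's type:
  Nat


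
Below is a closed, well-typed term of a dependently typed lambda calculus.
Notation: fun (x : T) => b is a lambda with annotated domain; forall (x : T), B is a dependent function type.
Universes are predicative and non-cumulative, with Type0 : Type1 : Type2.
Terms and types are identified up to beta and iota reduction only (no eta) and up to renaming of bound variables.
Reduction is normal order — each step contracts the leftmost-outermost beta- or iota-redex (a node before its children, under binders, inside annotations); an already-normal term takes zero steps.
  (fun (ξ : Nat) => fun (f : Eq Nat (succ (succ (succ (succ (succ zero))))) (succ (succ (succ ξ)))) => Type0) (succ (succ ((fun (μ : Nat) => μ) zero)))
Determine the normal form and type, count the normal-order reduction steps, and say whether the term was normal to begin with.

resulting normal form:
  fun (ξ : Eq Nat (succ (succ (succ (succ (succ zero))))) (succ (succ (succ (succ (succ zero)))))) => Type0
inferred type:
  forall (ξ : Eq Nat (succ (succ (succ (succ (succ zero))))) (succ (succ (succ (succ (succ zero)))))), Type1
reduction steps (normal order): 2
started in normal form: no
first redex: a beta-redex


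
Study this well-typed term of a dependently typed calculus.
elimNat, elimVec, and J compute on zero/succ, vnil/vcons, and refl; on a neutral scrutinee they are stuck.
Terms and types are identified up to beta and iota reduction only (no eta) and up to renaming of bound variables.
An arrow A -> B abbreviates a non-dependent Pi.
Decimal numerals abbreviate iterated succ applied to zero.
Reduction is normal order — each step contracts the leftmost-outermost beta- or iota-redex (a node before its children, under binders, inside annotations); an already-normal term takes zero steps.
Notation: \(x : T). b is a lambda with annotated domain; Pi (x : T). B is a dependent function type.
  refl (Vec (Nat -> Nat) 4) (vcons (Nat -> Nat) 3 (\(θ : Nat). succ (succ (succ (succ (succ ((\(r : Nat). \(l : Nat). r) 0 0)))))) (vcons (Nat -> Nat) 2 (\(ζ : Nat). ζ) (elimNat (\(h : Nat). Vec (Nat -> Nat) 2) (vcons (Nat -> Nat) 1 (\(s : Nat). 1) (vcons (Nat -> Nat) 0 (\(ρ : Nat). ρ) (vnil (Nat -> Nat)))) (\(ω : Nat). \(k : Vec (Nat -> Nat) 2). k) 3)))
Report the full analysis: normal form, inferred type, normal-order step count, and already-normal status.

reduced normal form:
  refl (Vec (Nat -> Nat) 4) (vcons (Nat -> Nat) 3 (\(θ : Nat). 5) (vcons (Nat -> Nat) 2 (\(r : Nat). r) (vcons (Nat -> Nat) 1 (\(l : Nat). 1) (vcons (Nat -> Nat) 0 (\(ζ : Nat). ζ) (vnil (Nat -> Nat))))))
the term's type:
  Eq (Vec (Nat -> Nat) 4) (vcons (Nat -> Nat) 3 (\(θ : Nat). 5) (vcons (Nat -> Nat) 2 (\(r : Nat). r) (vcons (Nat -> Nat) 1 (\(l : Nat). 1) (vcons (Nat -> Nat) 0 (\(ζ : Nat). ζ) (vnil (Nat -> Nat)))))) (vcons (Nat -> Nat) 3 (\(h : Nat). 5) (vcons (Nat -> Nat) 2 (\(s : Nat). s) (vcons (Nat -> Nat) 1 (\(ρ : Nat). 1) (vcons (Nat -> Nat) 0 (\(ω : Nat). ω) (vnil (Nat -> Nat))))))
normal-order step count: 12
already normal: no
first redex: a beta-redex


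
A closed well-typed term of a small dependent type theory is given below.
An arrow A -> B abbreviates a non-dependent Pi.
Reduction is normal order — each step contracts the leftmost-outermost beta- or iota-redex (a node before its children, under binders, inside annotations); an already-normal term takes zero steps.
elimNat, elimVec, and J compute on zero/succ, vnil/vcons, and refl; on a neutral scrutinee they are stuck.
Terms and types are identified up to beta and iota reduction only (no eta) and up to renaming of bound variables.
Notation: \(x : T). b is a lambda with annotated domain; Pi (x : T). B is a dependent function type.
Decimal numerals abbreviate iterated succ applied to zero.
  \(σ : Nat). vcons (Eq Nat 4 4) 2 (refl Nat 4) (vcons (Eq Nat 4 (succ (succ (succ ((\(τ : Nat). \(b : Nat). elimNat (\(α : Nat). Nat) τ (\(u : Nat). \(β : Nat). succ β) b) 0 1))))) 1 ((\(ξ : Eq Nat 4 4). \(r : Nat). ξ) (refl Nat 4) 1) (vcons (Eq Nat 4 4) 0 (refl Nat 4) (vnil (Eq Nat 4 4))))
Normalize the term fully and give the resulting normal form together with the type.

resulting normal form:
  \(σ : Nat). vcons (Eq Nat 4 4) 2 (refl Nat 4) (vcons (Eq Nat 4 4) 1 (refl Nat 4) (vcons (Eq Nat 4 4) 0 (refl Nat 4) (vnil (Eq Nat 4 4))))
type:
  Nat -> Vec (Eq Nat 4 4) 3


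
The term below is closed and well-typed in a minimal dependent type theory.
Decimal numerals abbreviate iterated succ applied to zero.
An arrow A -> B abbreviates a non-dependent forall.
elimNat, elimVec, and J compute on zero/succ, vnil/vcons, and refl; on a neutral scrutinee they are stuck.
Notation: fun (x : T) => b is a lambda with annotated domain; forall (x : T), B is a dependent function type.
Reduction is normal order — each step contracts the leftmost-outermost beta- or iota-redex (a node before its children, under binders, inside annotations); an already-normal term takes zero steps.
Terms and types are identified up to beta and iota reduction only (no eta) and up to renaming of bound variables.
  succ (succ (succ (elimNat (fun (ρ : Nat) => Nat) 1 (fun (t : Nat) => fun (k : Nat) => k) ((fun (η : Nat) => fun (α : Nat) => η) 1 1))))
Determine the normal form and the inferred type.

reduced normal form:
  4
the term's type:
  Nat


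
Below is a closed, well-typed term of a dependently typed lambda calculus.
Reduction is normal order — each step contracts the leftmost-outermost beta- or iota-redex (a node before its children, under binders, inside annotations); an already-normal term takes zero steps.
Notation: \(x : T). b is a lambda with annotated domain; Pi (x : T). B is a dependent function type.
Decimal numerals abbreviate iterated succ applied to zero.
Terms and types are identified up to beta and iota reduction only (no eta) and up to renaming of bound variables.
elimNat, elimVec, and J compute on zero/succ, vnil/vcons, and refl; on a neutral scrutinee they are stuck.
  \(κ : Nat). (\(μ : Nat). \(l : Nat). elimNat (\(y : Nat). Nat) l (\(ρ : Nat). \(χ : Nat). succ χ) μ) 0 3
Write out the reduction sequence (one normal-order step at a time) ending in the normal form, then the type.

normal-order reduction:
  \(κ : Nat). (\(μ : Nat). \(l : Nat). elimNat (\(y : Nat). Nat) l (\(ρ : Nat). \(χ : Nat). succ χ) μ) 0 3
  ~> \(κ : Nat). (\(μ : Nat). elimNat (\(l : Nat). Nat) μ (\(y : Nat). \(ρ : Nat). succ ρ) 0) 3
  ~> \(κ : Nat). elimNat (\(μ : Nat). Nat) 3 (\(l : Nat). \(y : Nat). succ y) 0
  ~> \(κ : Nat). 3
inferred type:
  Pi (κ : Nat). Nat


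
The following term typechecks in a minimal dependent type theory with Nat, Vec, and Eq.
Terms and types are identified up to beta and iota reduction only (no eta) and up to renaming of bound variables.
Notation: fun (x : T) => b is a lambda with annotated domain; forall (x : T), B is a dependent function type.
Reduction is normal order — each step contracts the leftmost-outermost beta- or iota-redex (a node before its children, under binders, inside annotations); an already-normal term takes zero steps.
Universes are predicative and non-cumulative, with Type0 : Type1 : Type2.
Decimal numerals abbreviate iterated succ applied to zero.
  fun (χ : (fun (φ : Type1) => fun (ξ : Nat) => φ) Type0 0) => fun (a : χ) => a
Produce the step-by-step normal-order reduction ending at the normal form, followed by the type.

normal-order reduction sequence:
  fun (χ : (fun (φ : Type1) => fun (ξ : Nat) => φ) Type0 0) => fun (a : χ) => a
  ~> fun (χ : (fun (φ : Nat) => Type0) 0) => fun (ξ : χ) => ξ
  ~> fun (χ : Type0) => fun (φ : χ) => φ
type:
  forall (χ : Type0), forall (φ : χ), χ


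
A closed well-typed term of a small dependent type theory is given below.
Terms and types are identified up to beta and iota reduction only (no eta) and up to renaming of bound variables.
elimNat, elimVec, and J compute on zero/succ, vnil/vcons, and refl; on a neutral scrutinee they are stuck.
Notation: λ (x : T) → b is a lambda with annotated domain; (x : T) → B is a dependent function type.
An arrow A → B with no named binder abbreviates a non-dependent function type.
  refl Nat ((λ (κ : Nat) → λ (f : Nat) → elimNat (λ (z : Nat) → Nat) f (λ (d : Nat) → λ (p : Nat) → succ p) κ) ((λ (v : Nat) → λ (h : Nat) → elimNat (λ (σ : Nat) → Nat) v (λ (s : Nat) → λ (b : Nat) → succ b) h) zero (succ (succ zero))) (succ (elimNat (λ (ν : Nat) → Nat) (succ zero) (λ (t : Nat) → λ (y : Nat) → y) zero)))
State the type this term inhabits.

the term's type:
  Eq Nat (succ (succ (succ (succ zero)))) (succ (succ (succ (succ zero))))


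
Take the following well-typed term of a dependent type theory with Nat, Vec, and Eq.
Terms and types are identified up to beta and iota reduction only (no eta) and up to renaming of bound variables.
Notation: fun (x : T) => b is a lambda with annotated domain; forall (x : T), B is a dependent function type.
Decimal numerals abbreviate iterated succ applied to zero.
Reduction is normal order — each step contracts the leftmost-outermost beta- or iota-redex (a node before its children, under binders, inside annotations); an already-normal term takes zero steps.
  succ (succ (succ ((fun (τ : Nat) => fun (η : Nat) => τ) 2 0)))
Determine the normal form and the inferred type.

normal form:
  5
inferred type:
  Nat


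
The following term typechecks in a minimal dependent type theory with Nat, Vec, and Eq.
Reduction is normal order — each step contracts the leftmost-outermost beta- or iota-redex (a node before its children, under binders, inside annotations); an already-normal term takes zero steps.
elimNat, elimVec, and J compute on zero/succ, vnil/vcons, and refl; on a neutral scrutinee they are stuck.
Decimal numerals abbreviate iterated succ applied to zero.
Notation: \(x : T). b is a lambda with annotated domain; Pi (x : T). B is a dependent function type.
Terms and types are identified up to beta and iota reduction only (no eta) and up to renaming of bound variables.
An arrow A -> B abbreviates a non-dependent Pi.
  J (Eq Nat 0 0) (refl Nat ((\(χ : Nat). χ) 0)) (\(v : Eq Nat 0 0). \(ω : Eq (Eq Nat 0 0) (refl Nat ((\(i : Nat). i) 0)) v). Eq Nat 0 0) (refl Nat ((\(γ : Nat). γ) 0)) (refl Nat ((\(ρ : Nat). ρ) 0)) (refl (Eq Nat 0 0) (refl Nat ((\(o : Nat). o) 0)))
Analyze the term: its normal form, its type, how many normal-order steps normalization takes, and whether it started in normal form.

reduced normal form:
  refl Nat 0
type:
  Eq Nat 0 0
normal-order step count: 2
term was already normal: no
first contracted redex: a J iota-redex


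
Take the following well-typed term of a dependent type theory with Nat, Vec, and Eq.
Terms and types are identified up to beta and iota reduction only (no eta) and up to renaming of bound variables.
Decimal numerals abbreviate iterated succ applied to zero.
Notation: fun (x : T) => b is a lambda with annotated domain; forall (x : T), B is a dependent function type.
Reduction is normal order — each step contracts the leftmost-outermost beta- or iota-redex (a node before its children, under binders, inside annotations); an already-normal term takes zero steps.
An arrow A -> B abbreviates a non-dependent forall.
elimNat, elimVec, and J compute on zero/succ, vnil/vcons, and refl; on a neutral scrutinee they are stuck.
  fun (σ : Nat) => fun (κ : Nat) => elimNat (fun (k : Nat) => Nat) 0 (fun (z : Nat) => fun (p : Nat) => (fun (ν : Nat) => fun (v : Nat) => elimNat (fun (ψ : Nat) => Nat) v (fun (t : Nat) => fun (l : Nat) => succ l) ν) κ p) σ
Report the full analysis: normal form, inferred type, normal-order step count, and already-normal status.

normal form:
  fun (σ : Nat) => fun (κ : Nat) => elimNat (fun (k : Nat) => Nat) 0 (fun (z : Nat) => fun (p : Nat) => elimNat (fun (ν : Nat) => Nat) p (fun (v : Nat) => fun (ψ : Nat) => succ ψ) κ) σ
inferred type:
  Nat -> Nat -> Nat
normal-order step count: 2
already normal: no
first redex: a beta-redex


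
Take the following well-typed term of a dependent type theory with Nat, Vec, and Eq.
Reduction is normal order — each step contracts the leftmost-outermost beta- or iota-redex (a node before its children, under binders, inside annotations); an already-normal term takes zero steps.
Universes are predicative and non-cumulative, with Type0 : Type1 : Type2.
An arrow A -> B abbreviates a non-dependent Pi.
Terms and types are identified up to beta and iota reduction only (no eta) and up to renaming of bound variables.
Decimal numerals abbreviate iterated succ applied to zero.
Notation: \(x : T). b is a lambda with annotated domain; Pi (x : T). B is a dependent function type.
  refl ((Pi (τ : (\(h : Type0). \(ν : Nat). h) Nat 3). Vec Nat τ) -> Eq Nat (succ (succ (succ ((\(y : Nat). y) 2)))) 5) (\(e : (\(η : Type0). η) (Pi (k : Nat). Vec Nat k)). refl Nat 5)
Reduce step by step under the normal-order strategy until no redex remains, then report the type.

normal-order reduction:
  refl ((Pi (τ : (\(h : Type0). \(ν : Nat). h) Nat 3). Vec Nat τ) -> Eq Nat (succ (succ (succ ((\(y : Nat). y) 2)))) 5) (\(e : (\(η : Type0). η) (Pi (k : Nat). Vec Nat k)). refl Nat 5)
  ~> refl ((Pi (τ : (\(h : Nat). Nat) 3). Vec Nat τ) -> Eq Nat (succ (succ (succ ((\(ν : Nat). ν) 2)))) 5) (\(y : (\(e : Type0). e) (Pi (η : Nat). Vec Nat η)). refl Nat 5)
  ~> refl ((Pi (τ : Nat). Vec Nat τ) -> Eq Nat (succ (succ (succ ((\(h : Nat). h) 2)))) 5) (\(ν : (\(y : Type0). y) (Pi (e : Nat). Vec Nat e)). refl Nat 5)
  ~> refl ((Pi (τ : Nat). Vec Nat τ) -> Eq Nat 5 5) (\(h : (\(ν : Type0). ν) (Pi (y : Nat). Vec Nat y)). refl Nat 5)
  ~> refl ((Pi (τ : Nat). Vec Nat τ) -> Eq Nat 5 5) (\(h : Pi (ν : Nat). Vec Nat ν). refl Nat 5)
inferred type:
  Eq ((Pi (τ : Nat). Vec Nat τ) -> Eq Nat 5 5) (\(h : Pi (ν : Nat). Vec Nat ν). refl Nat 5) (\(y : Pi (e : Nat). Vec Nat e). refl Nat 5)


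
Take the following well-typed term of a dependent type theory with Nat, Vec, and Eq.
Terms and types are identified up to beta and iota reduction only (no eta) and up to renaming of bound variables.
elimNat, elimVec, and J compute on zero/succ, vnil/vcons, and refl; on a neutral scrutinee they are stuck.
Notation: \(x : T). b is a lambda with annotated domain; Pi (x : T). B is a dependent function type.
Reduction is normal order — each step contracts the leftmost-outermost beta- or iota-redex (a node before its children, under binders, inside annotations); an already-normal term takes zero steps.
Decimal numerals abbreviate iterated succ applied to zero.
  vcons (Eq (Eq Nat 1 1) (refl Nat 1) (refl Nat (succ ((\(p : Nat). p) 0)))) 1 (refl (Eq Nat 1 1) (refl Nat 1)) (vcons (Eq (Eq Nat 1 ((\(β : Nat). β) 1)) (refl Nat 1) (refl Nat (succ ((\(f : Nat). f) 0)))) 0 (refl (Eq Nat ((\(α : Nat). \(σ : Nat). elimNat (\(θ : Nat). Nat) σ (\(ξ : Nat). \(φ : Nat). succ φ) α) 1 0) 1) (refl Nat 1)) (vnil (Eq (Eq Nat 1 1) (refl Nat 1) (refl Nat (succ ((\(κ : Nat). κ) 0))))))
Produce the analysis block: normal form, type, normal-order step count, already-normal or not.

resulting normal form:
  vcons (Eq (Eq Nat 1 1) (refl Nat 1) (refl Nat 1)) 1 (refl (Eq Nat 1 1) (refl Nat 1)) (vcons (Eq (Eq Nat 1 1) (refl Nat 1) (refl Nat 1)) 0 (refl (Eq Nat 1 1) (refl Nat 1)) (vnil (Eq (Eq Nat 1 1) (refl Nat 1) (refl Nat 1))))
inferred type:
  Vec (Eq (Eq Nat 1 1) (refl Nat 1) (refl Nat 1)) 2
reduction steps (normal order): 10
already normal: no
first redex: a beta-redex


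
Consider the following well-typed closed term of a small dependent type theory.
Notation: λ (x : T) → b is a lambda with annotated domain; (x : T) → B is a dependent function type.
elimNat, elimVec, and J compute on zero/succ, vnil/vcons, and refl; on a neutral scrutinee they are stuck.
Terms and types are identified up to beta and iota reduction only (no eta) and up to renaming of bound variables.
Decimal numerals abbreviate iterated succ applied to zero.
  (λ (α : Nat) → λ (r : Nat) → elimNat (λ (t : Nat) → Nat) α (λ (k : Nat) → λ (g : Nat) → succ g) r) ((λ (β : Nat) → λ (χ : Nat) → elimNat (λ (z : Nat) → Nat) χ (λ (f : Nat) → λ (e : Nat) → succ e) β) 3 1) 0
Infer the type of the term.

inferred type:
  Nat


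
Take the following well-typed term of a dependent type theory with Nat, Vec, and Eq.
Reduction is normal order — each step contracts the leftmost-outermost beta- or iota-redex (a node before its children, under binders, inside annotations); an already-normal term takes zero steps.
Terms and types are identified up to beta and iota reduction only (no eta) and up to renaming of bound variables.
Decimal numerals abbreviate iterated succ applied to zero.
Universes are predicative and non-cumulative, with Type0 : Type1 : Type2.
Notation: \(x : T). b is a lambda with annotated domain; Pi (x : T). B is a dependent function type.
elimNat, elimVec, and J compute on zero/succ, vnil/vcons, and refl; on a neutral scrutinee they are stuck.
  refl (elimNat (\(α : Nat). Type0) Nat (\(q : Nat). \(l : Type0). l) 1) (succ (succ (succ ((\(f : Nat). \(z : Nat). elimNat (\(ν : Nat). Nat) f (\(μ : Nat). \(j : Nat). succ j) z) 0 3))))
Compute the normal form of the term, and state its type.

resulting normal form:
  refl Nat 6
type:
  Eq Nat 6 6


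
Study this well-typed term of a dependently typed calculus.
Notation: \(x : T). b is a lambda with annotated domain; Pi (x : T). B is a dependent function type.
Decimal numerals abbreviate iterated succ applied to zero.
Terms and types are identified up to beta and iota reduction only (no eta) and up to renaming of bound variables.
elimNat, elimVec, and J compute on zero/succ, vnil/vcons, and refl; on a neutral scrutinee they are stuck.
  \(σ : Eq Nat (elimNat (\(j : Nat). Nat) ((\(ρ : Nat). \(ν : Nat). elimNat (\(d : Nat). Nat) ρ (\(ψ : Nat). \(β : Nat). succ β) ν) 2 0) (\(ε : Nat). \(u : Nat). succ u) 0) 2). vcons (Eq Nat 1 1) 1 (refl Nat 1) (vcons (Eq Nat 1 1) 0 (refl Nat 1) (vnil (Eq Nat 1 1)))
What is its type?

inferred type:
  Pi (σ : Eq Nat 2 2). Vec (Eq Nat 1 1) 2


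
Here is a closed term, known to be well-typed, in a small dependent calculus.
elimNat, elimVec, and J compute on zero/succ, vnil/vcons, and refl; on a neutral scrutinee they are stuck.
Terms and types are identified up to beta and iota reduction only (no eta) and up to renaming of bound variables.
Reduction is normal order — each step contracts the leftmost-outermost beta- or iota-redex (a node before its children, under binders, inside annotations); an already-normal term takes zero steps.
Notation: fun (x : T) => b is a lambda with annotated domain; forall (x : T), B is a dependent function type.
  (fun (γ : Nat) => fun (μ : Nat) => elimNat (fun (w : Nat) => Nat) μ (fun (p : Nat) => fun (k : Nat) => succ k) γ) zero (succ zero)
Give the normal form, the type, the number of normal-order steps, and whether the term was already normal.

reduced normal form:
  succ zero
inferred type:
  Nat
normal-order step count: 3
already normal: no
first contracted redex: a beta-redex


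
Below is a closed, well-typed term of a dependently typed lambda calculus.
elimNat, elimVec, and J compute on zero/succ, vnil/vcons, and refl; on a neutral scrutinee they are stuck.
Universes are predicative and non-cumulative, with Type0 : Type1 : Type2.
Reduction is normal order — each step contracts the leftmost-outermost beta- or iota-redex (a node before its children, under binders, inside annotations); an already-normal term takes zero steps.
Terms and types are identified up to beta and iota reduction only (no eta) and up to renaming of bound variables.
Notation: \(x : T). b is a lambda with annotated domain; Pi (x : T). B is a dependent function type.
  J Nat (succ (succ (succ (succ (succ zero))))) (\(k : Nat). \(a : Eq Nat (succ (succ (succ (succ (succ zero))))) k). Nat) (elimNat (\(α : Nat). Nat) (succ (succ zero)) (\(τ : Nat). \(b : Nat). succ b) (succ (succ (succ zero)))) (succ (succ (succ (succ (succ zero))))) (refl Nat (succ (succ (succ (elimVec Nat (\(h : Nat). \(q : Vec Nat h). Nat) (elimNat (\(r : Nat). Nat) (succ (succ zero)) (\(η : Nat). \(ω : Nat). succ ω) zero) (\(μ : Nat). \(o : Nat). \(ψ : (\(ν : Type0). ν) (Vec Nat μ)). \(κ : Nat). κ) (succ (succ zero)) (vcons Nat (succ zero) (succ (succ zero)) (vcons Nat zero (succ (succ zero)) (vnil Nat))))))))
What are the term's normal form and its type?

resulting normal form:
  succ (succ (succ (succ (succ zero))))
the term's type:
  Nat
observation: reduction starts at a J iota-redex, and 11 normal-order steps reach the normal form.


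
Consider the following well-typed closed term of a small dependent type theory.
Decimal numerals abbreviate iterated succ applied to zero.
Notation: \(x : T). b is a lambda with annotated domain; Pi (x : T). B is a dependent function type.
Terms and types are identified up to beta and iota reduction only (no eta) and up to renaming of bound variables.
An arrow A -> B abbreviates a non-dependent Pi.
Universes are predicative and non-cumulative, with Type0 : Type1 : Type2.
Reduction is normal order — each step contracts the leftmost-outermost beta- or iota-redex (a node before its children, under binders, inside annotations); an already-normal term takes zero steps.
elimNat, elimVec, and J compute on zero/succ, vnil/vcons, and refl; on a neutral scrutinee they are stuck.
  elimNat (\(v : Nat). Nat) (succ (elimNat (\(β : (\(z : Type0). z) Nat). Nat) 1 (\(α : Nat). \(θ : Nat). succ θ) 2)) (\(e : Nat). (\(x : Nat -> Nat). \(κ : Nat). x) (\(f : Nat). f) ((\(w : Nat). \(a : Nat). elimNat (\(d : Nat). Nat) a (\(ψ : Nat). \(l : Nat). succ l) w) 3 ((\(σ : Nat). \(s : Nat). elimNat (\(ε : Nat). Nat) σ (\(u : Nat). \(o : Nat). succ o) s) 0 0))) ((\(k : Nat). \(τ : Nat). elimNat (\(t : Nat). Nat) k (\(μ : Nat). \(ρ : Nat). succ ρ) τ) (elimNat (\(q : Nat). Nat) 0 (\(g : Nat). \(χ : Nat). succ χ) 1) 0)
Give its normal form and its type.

normal form:
  4
inferred type:
  Nat


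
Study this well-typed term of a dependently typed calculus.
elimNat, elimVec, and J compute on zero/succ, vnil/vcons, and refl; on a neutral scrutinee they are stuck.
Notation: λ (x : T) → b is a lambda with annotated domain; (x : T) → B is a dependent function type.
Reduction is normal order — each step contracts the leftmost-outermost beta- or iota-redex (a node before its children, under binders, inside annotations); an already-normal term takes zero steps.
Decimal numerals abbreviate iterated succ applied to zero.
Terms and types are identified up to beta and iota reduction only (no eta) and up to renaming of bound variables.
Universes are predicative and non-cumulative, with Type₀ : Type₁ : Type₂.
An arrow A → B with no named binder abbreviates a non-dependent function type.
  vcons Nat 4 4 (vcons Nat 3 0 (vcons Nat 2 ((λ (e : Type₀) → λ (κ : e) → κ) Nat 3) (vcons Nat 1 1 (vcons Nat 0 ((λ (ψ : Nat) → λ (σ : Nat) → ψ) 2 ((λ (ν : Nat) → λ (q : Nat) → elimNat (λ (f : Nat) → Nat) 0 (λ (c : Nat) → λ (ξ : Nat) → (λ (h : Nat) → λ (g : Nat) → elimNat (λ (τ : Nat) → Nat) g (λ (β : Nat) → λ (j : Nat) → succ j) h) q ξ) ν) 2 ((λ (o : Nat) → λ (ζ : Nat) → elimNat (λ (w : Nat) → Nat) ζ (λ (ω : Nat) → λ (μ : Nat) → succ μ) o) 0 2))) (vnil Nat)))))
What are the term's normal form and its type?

reduced normal form:
  vcons Nat 4 4 (vcons Nat 3 0 (vcons Nat 2 3 (vcons Nat 1 1 (vcons Nat 0 2 (vnil Nat)))))
inferred type:
  Vec Nat 5
observation: the first redex contracted is a beta-redex; the normal form is reached in 4 normal-order steps.
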